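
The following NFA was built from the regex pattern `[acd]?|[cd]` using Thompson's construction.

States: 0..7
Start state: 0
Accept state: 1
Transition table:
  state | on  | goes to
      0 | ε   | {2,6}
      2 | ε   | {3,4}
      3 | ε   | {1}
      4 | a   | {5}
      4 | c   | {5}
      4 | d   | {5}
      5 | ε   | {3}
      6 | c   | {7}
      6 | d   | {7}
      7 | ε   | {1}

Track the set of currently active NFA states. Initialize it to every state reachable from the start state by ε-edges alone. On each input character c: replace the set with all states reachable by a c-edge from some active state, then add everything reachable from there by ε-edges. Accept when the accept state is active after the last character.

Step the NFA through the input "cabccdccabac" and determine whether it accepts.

S₀ = ε-closure({0}) = {0,1,2,3,4,6}
'c' @ 1: {1,3,5,7}  [accepting]
'a' @ 2: {}  — state set empty
rest 'bccdccabac' ignored (set empty)
end set {} — state 1 not in

Answer: REJECT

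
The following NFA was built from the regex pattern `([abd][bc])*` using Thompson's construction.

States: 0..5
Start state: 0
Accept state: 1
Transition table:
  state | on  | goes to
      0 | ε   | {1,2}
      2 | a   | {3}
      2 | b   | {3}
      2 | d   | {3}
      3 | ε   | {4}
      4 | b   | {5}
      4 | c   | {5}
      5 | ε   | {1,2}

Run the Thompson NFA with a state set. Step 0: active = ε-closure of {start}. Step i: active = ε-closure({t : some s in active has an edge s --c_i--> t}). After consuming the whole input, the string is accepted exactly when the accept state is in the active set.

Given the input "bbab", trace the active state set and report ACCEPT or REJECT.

Answer: ACCEPT

Trace:
initial (ε-close {0}): {0,1,2}
'b' @ 1: {3,4}
'b' @ 2: {1,2,5}  (accept∈set)
'a' @ 3: {3,4}
'b' @ 4: {1,2,5}  (accept∈set)
end set {1,2,5} — state 1 in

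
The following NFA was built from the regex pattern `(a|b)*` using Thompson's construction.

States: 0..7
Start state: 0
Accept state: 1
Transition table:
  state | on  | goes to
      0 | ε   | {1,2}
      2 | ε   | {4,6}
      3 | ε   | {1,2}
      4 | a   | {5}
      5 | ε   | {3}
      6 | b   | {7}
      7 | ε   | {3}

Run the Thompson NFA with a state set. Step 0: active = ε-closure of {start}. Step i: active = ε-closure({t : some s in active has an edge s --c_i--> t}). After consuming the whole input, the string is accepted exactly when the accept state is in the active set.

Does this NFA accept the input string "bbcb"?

Answer: REJECT

Steps:
initial (ε-close {0}): {0,1,2,4,6}
'b' @ 1: {1,2,3,4,6,7}  [accepting]
'b' @ 2: {1,2,3,4,6,7}  [accepting]
'c' @ 3: {}  — no active states
rest 'b' ignored (set empty)
final: {}; accept 1 not in set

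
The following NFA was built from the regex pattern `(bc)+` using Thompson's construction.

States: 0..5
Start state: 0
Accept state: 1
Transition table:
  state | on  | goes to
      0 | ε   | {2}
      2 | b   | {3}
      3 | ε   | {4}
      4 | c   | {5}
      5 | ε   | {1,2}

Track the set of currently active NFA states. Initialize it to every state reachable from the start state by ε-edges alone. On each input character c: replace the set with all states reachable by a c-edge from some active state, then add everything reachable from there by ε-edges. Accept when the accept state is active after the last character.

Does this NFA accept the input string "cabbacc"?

Answer: REJECT

Derivation:
initial (ε-close {0}): {0,2}
'c' @ 1: {}  — no active states
rest 'abbacc' ignored (set empty)
final: {}; accept 1 not in set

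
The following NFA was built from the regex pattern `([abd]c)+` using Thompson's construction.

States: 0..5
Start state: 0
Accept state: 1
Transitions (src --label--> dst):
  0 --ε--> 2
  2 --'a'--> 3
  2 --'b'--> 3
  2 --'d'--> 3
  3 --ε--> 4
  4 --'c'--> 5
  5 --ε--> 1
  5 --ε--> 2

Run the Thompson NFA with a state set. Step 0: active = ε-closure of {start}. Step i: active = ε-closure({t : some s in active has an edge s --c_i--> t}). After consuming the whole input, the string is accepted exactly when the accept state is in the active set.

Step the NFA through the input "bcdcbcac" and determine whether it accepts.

Answer: ACCEPT

Steps:
initial (ε-close {0}): {0,2}
'b' @ 1: {3,4}
'c' @ 2: {1,2,5}  [accepting]
'd' @ 3: {3,4}
'c' @ 4: {1,2,5}  [accepting]
'b' @ 5: {3,4}
'c' @ 6: {1,2,5}  [accepting]
'a' @ 7: {3,4}
'c' @ 8: {1,2,5}  [accepting]
final: {1,2,5}; accept 1 in set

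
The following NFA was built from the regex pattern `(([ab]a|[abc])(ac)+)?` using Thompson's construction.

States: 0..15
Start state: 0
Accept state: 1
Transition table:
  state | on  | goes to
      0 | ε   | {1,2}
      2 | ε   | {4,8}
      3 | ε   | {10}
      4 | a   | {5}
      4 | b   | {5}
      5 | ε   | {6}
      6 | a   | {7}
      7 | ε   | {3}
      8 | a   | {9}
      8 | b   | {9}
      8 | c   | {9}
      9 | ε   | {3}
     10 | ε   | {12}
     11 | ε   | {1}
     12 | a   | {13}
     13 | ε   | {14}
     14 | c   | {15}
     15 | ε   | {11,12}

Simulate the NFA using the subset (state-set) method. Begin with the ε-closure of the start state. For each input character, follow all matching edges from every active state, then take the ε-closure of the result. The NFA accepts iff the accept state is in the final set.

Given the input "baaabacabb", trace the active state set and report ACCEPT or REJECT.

Answer: REJECT

Trace:
start: ε-closure({0}) = {0,1,2,4,8}
'b' @ 1: {3,5,6,9,10,12}
'a' @ 2: {3,7,10,12,13,14}
'a' @ 3: {13,14}
'a' @ 4: {}  — dead — no transitions
rest 'bacabb' ignored (set empty)
final: {}; accept 1 not in set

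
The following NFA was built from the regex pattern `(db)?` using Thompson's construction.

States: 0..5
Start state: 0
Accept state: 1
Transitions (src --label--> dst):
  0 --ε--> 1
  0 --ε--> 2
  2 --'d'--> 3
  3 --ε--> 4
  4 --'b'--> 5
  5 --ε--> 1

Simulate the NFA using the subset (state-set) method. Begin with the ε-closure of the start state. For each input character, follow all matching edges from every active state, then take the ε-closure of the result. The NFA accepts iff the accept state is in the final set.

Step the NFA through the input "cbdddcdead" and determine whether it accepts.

S₀ = ε-closure({0}) = {0,1,2}
'c' @ 1: {}  — dead — no transitions
rest 'bdddcdead' ignored (set empty)
final: {}; accept 1 not in set

Answer: REJECT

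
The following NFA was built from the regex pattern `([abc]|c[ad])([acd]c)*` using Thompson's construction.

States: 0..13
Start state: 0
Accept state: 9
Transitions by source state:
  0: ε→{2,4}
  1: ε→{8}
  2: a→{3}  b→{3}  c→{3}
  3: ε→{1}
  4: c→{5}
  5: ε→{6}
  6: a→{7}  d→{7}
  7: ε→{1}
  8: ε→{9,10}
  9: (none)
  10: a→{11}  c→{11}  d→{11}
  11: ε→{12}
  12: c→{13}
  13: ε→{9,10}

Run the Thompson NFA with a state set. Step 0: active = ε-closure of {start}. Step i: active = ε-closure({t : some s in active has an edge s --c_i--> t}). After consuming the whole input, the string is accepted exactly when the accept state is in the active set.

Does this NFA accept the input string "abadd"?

S₀ = ε-closure({0}) = {0,2,4}
'a' @ 1: {1,3,8,9,10}  ✓accept
'b' @ 2: {}  — dead — no transitions
rest 'add' ignored (set empty)
after full input: {}  (accept=9 not in)

Answer: REJECT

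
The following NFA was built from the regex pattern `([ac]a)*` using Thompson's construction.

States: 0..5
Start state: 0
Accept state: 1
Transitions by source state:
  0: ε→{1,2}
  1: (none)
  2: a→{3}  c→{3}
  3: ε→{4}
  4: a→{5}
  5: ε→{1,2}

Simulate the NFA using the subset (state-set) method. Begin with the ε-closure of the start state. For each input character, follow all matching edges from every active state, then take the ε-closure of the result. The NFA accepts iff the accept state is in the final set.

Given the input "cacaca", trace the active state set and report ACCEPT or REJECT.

Answer: ACCEPT

Derivation:
S₀ = ε-closure({0}) = {0,1,2}
'c' @ 1: {3,4}
'a' @ 2: {1,2,5}  ✓accept
'c' @ 3: {3,4}
'a' @ 4: {1,2,5}  ✓accept
'c' @ 5: {3,4}
'a' @ 6: {1,2,5}  ✓accept
after full input: {1,2,5}  (accept=1 in)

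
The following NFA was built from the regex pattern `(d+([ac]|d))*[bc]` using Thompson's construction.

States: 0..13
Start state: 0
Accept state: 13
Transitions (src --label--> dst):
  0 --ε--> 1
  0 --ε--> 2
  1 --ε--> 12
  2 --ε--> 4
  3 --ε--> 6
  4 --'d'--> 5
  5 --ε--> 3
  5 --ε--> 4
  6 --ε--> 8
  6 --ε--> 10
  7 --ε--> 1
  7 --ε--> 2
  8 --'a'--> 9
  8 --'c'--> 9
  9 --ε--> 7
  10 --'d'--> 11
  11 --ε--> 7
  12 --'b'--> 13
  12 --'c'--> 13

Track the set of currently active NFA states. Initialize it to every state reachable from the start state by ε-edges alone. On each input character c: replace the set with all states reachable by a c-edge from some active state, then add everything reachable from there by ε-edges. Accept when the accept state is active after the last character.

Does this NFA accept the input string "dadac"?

Answer: ACCEPT

Steps:
S₀ = ε-closure({0}) = {0,1,2,4,12}
'd' @ 1: {3,4,5,6,8,10}
'a' @ 2: {1,2,4,7,9,12}
'd' @ 3: {3,4,5,6,8,10}
'a' @ 4: {1,2,4,7,9,12}
'c' @ 5: {13}  ✓accept
final: {13}; accept 13 in set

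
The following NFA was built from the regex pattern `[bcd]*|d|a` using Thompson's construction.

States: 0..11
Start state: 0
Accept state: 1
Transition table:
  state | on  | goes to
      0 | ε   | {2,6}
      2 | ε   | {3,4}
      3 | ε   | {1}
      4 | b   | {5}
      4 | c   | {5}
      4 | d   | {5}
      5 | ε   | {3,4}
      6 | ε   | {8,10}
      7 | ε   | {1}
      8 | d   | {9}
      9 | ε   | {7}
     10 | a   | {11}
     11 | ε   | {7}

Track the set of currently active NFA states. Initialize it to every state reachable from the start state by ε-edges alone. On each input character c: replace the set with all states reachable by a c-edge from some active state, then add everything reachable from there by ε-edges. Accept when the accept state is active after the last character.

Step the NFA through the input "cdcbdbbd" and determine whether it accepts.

S₀ = ε-closure({0}) = {0,1,2,3,4,6,8,10}
'c' @ 1: {1,3,4,5}  ✓accept
'd' @ 2: {1,3,4,5}  ✓accept
'c' @ 3: {1,3,4,5}  ✓accept
'b' @ 4: {1,3,4,5}  ✓accept
'd' @ 5: {1,3,4,5}  ✓accept
'b' @ 6: {1,3,4,5}  ✓accept
'b' @ 7: {1,3,4,5}  ✓accept
'd' @ 8: {1,3,4,5}  ✓accept
final: {1,3,4,5}; accept 1 in set

Answer: ACCEPT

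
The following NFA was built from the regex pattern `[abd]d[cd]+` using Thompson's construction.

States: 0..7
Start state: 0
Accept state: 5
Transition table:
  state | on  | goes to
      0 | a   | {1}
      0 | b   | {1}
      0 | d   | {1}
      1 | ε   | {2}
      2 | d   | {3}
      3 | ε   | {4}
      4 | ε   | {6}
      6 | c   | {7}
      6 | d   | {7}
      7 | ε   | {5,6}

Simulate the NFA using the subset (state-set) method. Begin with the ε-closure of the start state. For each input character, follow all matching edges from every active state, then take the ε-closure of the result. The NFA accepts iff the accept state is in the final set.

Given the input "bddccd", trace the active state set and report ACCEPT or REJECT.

Answer: ACCEPT

Steps:
start: ε-closure({0}) = {0}
'b' @ 1: {1,2}
'd' @ 2: {3,4,6}
'd' @ 3: {5,6,7}  (accept∈set)
'c' @ 4: {5,6,7}  (accept∈set)
'c' @ 5: {5,6,7}  (accept∈set)
'd' @ 6: {5,6,7}  (accept∈set)
final: {5,6,7}; accept 5 in set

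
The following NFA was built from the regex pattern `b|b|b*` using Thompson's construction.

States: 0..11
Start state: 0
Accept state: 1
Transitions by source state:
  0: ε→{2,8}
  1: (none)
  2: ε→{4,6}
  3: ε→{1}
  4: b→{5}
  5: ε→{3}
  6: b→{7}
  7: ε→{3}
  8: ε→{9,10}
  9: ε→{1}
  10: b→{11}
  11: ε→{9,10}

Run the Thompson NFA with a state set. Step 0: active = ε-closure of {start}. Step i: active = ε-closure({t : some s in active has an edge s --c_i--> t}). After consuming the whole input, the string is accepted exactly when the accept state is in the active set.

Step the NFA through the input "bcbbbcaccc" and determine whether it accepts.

Answer: REJECT

Derivation:
start: ε-closure({0}) = {0,1,2,4,6,8,9,10}
'b' @ 1: {1,3,5,7,9,10,11}  ✓accept
'c' @ 2: {}  — state set empty
rest 'bbbcaccc' ignored (set empty)
end set {} — state 1 not in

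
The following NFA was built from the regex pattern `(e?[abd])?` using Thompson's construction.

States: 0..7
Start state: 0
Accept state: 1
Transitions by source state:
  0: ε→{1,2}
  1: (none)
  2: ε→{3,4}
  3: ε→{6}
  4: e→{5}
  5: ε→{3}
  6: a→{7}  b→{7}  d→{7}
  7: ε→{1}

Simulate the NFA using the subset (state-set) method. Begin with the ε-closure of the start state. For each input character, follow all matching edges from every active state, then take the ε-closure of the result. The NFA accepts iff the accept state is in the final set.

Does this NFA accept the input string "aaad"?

Answer: REJECT

Steps:
S₀ = ε-closure({0}) = {0,1,2,3,4,6}
'a' @ 1: {1,7}  ✓accept
'a' @ 2: {}  — dead — no transitions
rest 'ad' ignored (set empty)
end set {} — state 1 not in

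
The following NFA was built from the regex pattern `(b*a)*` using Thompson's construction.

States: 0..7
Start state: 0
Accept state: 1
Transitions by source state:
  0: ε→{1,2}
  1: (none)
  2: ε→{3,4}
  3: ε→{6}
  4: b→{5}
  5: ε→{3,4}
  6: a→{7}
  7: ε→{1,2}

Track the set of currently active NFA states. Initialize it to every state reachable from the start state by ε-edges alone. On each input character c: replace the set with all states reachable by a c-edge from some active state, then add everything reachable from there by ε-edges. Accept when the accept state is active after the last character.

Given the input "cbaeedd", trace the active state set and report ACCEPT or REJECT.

initial (ε-close {0}): {0,1,2,3,4,6}
'c' @ 1: {}  — state set empty
rest 'baeedd' ignored (set empty)
after full input: {}  (accept=1 not in)

Answer: REJECT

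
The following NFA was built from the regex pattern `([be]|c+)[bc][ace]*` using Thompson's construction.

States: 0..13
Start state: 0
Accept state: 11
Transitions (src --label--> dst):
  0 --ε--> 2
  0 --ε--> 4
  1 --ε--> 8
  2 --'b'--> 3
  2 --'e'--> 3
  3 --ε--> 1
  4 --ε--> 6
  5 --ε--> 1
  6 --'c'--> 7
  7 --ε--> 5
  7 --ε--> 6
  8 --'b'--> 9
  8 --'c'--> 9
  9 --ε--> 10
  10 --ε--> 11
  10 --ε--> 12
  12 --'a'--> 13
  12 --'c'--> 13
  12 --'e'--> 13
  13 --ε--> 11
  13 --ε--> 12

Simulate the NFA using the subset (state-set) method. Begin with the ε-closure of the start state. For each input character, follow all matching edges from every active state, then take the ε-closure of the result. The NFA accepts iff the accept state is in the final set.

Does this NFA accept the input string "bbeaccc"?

Answer: ACCEPT

Derivation:
initial (ε-close {0}): {0,2,4,6}
'b' @ 1: {1,3,8}
'b' @ 2: {9,10,11,12}  ✓accept
'e' @ 3: {11,12,13}  ✓accept
'a' @ 4: {11,12,13}  ✓accept
'c' @ 5: {11,12,13}  ✓accept
'c' @ 6: {11,12,13}  ✓accept
'c' @ 7: {11,12,13}  ✓accept
after full input: {11,12,13}  (accept=11 in)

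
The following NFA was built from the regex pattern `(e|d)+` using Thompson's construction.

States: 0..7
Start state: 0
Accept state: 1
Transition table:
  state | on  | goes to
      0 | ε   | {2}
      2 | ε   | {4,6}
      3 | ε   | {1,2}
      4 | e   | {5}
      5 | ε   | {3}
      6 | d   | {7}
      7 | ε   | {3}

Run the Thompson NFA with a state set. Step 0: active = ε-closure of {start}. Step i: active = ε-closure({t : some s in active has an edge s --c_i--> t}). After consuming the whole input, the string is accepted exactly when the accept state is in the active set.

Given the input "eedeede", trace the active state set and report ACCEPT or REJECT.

Answer: ACCEPT

Steps:
start: ε-closure({0}) = {0,2,4,6}
'e' @ 1: {1,2,3,4,5,6}  [accepting]
'e' @ 2: {1,2,3,4,5,6}  [accepting]
'd' @ 3: {1,2,3,4,6,7}  [accepting]
'e' @ 4: {1,2,3,4,5,6}  [accepting]
'e' @ 5: {1,2,3,4,5,6}  [accepting]
'd' @ 6: {1,2,3,4,6,7}  [accepting]
'e' @ 7: {1,2,3,4,5,6}  [accepting]
end set {1,2,3,4,5,6} — state 1 in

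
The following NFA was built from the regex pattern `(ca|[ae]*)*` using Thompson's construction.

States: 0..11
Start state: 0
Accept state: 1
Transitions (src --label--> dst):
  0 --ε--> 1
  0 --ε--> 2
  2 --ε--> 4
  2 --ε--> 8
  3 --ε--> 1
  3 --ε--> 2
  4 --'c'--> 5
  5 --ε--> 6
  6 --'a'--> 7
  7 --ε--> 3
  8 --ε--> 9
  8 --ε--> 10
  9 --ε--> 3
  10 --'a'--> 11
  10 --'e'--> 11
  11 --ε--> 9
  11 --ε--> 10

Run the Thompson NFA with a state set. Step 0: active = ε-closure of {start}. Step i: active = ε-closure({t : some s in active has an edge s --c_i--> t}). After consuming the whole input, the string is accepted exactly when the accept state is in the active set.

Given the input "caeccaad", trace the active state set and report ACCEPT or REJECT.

Answer: REJECT

Trace:
S₀ = ε-closure({0}) = {0,1,2,3,4,8,9,10}
'c' @ 1: {5,6}
'a' @ 2: {1,2,3,4,7,8,9,10}  (accept∈set)
'e' @ 3: {1,2,3,4,8,9,10,11}  (accept∈set)
'c' @ 4: {5,6}
'c' @ 5: {}  — dead — no transitions
rest 'aad' ignored (set empty)
final: {}; accept 1 not in set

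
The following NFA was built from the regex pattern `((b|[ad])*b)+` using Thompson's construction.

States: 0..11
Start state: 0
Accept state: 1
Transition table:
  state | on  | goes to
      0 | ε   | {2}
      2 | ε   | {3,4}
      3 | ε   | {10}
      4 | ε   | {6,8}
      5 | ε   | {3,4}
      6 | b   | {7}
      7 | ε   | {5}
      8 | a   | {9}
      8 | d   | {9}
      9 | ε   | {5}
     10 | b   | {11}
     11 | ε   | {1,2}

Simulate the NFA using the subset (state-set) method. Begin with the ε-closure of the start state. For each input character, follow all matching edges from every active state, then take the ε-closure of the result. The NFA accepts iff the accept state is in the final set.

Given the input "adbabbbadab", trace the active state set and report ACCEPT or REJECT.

S₀ = ε-closure({0}) = {0,2,3,4,6,8,10}
'a' @ 1: {3,4,5,6,8,9,10}
'd' @ 2: {3,4,5,6,8,9,10}
'b' @ 3: {1,2,3,4,5,6,7,8,10,11}  ✓accept
'a' @ 4: {3,4,5,6,8,9,10}
'b' @ 5: {1,2,3,4,5,6,7,8,10,11}  ✓accept
'b' @ 6: {1,2,3,4,5,6,7,8,10,11}  ✓accept
'b' @ 7: {1,2,3,4,5,6,7,8,10,11}  ✓accept
'a' @ 8: {3,4,5,6,8,9,10}
'd' @ 9: {3,4,5,6,8,9,10}
'a' @ 10: {3,4,5,6,8,9,10}
'b' @ 11: {1,2,3,4,5,6,7,8,10,11}  ✓accept
final: {1,2,3,4,5,6,7,8,10,11}; accept 1 in set

Answer: ACCEPT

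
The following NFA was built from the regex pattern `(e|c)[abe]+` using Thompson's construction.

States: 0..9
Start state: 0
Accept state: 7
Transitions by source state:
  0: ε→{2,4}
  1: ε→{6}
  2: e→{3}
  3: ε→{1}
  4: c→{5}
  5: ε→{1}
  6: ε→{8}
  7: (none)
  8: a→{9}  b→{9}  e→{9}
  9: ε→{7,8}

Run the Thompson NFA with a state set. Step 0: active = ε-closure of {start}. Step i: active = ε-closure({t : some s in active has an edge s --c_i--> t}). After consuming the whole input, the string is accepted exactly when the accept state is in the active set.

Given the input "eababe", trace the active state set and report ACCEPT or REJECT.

start: ε-closure({0}) = {0,2,4}
'e' @ 1: {1,3,6,8}
'a' @ 2: {7,8,9}  ✓accept
'b' @ 3: {7,8,9}  ✓accept
'a' @ 4: {7,8,9}  ✓accept
'b' @ 5: {7,8,9}  ✓accept
'e' @ 6: {7,8,9}  ✓accept
after full input: {7,8,9}  (accept=7 in)

Answer: ACCEPT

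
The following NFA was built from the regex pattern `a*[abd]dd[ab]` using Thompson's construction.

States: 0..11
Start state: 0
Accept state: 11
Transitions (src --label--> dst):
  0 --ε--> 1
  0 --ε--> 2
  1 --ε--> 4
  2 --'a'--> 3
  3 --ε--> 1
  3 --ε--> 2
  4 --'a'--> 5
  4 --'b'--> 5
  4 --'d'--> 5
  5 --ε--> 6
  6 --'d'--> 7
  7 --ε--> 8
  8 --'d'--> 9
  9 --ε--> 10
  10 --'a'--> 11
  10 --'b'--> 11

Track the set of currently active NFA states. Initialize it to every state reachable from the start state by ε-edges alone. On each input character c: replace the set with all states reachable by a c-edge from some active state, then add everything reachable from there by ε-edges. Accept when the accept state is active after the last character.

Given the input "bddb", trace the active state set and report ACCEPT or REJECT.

start: ε-closure({0}) = {0,1,2,4}
'b' @ 1: {5,6}
'd' @ 2: {7,8}
'd' @ 3: {9,10}
'b' @ 4: {11}  ✓accept
final: {11}; accept 11 in set

Answer: ACCEPT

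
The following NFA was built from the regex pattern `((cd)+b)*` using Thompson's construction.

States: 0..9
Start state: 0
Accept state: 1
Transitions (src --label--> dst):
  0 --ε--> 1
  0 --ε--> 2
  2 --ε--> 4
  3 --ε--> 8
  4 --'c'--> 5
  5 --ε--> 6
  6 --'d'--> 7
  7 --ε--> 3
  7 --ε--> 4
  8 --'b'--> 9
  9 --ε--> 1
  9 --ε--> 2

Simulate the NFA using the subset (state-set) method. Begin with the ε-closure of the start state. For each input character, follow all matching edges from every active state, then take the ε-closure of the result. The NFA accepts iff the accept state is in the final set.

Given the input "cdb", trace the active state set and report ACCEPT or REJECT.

S₀ = ε-closure({0}) = {0,1,2,4}
'c' @ 1: {5,6}
'd' @ 2: {3,4,7,8}
'b' @ 3: {1,2,4,9}  (accept∈set)
after full input: {1,2,4,9}  (accept=1 in)

Answer: ACCEPT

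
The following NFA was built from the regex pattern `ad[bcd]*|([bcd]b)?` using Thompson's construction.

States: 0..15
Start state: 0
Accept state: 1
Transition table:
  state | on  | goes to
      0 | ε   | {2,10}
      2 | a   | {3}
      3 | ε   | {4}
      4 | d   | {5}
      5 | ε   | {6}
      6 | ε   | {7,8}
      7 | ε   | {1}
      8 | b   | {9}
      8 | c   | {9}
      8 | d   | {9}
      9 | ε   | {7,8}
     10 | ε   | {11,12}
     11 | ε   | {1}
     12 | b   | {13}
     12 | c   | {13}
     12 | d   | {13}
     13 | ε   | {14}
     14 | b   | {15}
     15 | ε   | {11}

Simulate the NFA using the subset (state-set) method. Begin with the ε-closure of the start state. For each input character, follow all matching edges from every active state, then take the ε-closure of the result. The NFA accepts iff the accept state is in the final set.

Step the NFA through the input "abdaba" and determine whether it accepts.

initial (ε-close {0}): {0,1,2,10,11,12}
'a' @ 1: {3,4}
'b' @ 2: {}  — state set empty
rest 'daba' ignored (set empty)
final: {}; accept 1 not in set

Answer: REJECT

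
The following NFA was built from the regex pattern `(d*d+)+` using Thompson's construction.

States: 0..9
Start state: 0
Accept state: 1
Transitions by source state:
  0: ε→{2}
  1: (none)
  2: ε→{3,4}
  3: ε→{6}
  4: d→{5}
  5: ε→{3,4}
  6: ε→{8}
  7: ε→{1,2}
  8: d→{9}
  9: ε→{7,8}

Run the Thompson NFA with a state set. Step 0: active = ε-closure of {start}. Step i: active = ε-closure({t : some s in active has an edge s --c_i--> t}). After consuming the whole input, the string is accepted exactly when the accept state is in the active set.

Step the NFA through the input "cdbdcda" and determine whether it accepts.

Answer: REJECT

Trace:
initial (ε-close {0}): {0,2,3,4,6,8}
'c' @ 1: {}  — state set empty
rest 'dbdcda' ignored (set empty)
final: {}; accept 1 not in set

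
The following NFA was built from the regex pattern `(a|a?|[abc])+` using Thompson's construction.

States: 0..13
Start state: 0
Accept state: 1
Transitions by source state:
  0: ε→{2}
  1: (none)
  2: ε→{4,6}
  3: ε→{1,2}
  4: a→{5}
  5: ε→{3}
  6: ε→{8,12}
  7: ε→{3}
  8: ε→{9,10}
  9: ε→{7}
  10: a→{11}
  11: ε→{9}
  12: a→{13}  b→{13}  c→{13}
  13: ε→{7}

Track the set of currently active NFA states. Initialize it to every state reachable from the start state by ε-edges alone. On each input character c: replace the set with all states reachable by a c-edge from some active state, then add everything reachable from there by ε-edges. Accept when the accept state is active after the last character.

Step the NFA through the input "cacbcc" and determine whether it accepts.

start: ε-closure({0}) = {0,1,2,3,4,6,7,8,9,10,12}
'c' @ 1: {1,2,3,4,6,7,8,9,10,12,13}  [accepting]
'a' @ 2: {1,2,3,4,5,6,7,8,9,10,11,12,13}  [accepting]
'c' @ 3: {1,2,3,4,6,7,8,9,10,12,13}  [accepting]
'b' @ 4: {1,2,3,4,6,7,8,9,10,12,13}  [accepting]
'c' @ 5: {1,2,3,4,6,7,8,9,10,12,13}  [accepting]
'c' @ 6: {1,2,3,4,6,7,8,9,10,12,13}  [accepting]
end set {1,2,3,4,6,7,8,9,10,12,13} — state 1 in

Answer: ACCEPT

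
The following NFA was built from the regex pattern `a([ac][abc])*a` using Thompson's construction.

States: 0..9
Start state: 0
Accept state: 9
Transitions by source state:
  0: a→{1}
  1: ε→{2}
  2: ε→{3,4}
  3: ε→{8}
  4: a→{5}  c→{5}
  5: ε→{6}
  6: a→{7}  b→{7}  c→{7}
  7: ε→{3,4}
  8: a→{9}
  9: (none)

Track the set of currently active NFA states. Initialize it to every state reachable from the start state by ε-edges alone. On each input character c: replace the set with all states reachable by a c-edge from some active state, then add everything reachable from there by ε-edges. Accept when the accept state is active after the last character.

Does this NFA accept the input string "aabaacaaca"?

Answer: ACCEPT

Derivation:
start: ε-closure({0}) = {0}
'a' @ 1: {1,2,3,4,8}
'a' @ 2: {5,6,9}  [accepting]
'b' @ 3: {3,4,7,8}
'a' @ 4: {5,6,9}  [accepting]
'a' @ 5: {3,4,7,8}
'c' @ 6: {5,6}
'a' @ 7: {3,4,7,8}
'a' @ 8: {5,6,9}  [accepting]
'c' @ 9: {3,4,7,8}
'a' @ 10: {5,6,9}  [accepting]
final: {5,6,9}; accept 9 in set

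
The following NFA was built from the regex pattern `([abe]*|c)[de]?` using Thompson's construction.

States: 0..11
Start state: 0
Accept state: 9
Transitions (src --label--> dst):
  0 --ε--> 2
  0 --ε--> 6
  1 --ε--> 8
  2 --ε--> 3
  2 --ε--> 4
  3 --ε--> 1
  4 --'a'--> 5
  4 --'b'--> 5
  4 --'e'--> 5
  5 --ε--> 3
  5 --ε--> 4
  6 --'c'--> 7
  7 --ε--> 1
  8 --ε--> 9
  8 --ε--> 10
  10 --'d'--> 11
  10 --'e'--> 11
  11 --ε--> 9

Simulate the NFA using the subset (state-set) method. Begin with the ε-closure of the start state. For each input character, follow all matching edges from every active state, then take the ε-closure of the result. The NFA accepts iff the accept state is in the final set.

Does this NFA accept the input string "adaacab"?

S₀ = ε-closure({0}) = {0,1,2,3,4,6,8,9,10}
'a' @ 1: {1,3,4,5,8,9,10}  (accept∈set)
'd' @ 2: {9,11}  (accept∈set)
'a' @ 3: {}  — state set empty
rest 'acab' ignored (set empty)
end set {} — state 9 not in

Answer: REJECT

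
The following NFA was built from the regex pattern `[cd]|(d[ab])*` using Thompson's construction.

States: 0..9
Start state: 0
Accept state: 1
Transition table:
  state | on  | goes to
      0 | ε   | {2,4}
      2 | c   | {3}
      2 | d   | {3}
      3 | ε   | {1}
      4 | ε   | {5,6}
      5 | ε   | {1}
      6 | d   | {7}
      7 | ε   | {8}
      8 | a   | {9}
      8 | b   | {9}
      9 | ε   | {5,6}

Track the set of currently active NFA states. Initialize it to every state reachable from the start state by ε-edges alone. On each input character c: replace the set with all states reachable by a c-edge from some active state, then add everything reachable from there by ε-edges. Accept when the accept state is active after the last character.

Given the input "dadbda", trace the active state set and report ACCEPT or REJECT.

Answer: ACCEPT

Steps:
start: ε-closure({0}) = {0,1,2,4,5,6}
'd' @ 1: {1,3,7,8}  (accept∈set)
'a' @ 2: {1,5,6,9}  (accept∈set)
'd' @ 3: {7,8}
'b' @ 4: {1,5,6,9}  (accept∈set)
'd' @ 5: {7,8}
'a' @ 6: {1,5,6,9}  (accept∈set)
end set {1,5,6,9} — state 1 in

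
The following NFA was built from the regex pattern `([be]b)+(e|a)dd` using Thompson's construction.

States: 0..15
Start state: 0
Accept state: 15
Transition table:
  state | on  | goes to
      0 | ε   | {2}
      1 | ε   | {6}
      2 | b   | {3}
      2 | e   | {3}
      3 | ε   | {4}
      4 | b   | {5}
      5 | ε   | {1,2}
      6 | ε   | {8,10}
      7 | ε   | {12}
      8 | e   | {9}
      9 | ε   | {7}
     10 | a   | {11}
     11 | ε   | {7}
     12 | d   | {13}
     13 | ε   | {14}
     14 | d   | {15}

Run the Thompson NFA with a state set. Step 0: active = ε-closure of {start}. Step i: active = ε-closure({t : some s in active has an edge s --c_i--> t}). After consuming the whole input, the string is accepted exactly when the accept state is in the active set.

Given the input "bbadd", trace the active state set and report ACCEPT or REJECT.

initial (ε-close {0}): {0,2}
'b' @ 1: {3,4}
'b' @ 2: {1,2,5,6,8,10}
'a' @ 3: {7,11,12}
'd' @ 4: {13,14}
'd' @ 5: {15}  ✓accept
after full input: {15}  (accept=15 in)

Answer: ACCEPT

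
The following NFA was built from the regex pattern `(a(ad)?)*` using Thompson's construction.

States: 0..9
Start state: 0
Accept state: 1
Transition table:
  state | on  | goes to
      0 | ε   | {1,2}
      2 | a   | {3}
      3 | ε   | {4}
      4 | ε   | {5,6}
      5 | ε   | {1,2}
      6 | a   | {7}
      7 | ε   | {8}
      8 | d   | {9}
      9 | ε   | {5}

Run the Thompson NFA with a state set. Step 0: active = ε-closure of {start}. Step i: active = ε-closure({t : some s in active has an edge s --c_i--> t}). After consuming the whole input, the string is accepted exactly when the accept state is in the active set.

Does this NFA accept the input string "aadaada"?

Answer: ACCEPT

Steps:
initial (ε-close {0}): {0,1,2}
'a' @ 1: {1,2,3,4,5,6}  ✓accept
'a' @ 2: {1,2,3,4,5,6,7,8}  ✓accept
'd' @ 3: {1,2,5,9}  ✓accept
'a' @ 4: {1,2,3,4,5,6}  ✓accept
'a' @ 5: {1,2,3,4,5,6,7,8}  ✓accept
'd' @ 6: {1,2,5,9}  ✓accept
'a' @ 7: {1,2,3,4,5,6}  ✓accept
end set {1,2,3,4,5,6} — state 1 in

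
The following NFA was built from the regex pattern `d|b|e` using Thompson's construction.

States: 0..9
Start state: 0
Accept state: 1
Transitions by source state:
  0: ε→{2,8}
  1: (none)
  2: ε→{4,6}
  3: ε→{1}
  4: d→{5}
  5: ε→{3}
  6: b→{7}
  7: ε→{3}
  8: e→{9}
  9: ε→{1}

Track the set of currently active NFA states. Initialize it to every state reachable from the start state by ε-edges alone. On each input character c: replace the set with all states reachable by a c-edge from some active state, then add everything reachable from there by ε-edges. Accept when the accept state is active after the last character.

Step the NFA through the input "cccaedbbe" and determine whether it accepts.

Answer: REJECT

Trace:
S₀ = ε-closure({0}) = {0,2,4,6,8}
'c' @ 1: {}  — no active states
rest 'ccaedbbe' ignored (set empty)
final: {}; accept 1 not in set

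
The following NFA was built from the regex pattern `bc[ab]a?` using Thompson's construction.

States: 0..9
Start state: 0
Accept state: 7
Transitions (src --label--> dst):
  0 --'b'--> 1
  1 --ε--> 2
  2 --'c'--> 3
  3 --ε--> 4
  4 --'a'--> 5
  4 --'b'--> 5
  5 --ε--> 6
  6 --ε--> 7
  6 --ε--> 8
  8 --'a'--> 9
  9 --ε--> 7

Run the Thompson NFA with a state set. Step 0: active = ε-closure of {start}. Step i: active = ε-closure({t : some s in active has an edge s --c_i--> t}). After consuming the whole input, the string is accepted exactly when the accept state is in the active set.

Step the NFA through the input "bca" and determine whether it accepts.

Answer: ACCEPT

Derivation:
initial (ε-close {0}): {0}
'b' @ 1: {1,2}
'c' @ 2: {3,4}
'a' @ 3: {5,6,7,8}  [accepting]
end set {5,6,7,8} — state 7 in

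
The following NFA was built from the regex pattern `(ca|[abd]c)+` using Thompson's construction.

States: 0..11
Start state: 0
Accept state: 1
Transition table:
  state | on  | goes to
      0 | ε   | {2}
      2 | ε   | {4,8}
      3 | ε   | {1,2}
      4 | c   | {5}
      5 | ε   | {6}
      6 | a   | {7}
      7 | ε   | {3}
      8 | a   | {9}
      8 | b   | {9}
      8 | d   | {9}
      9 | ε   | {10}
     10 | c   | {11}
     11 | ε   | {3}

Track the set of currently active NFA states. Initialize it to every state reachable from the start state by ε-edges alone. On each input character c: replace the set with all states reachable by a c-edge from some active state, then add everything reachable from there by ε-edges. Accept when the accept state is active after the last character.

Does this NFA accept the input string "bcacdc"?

Answer: ACCEPT

Derivation:
S₀ = ε-closure({0}) = {0,2,4,8}
'b' @ 1: {9,10}
'c' @ 2: {1,2,3,4,8,11}  (accept∈set)
'a' @ 3: {9,10}
'c' @ 4: {1,2,3,4,8,11}  (accept∈set)
'd' @ 5: {9,10}
'c' @ 6: {1,2,3,4,8,11}  (accept∈set)
final: {1,2,3,4,8,11}; accept 1 in set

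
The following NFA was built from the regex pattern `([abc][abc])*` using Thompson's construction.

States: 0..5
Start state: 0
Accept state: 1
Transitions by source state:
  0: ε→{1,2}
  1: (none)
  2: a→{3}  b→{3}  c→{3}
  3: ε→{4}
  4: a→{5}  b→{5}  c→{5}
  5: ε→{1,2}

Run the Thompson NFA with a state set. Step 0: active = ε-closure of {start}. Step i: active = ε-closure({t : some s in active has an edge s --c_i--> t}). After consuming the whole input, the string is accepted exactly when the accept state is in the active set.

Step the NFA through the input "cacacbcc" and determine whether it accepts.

Answer: ACCEPT

Derivation:
initial (ε-close {0}): {0,1,2}
'c' @ 1: {3,4}
'a' @ 2: {1,2,5}  (accept∈set)
'c' @ 3: {3,4}
'a' @ 4: {1,2,5}  (accept∈set)
'c' @ 5: {3,4}
'b' @ 6: {1,2,5}  (accept∈set)
'c' @ 7: {3,4}
'c' @ 8: {1,2,5}  (accept∈set)
after full input: {1,2,5}  (accept=1 in)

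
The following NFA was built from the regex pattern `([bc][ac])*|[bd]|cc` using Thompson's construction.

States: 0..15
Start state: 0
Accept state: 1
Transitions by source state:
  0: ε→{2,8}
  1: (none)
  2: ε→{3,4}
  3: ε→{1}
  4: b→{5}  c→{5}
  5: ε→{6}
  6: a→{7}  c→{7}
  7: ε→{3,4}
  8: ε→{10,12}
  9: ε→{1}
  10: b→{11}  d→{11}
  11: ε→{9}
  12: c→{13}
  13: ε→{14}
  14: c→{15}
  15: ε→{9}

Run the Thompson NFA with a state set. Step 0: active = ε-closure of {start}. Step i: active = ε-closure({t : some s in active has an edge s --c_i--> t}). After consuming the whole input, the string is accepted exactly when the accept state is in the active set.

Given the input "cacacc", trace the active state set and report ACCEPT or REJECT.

Answer: ACCEPT

Derivation:
initial (ε-close {0}): {0,1,2,3,4,8,10,12}
'c' @ 1: {5,6,13,14}
'a' @ 2: {1,3,4,7}  (accept∈set)
'c' @ 3: {5,6}
'a' @ 4: {1,3,4,7}  (accept∈set)
'c' @ 5: {5,6}
'c' @ 6: {1,3,4,7}  (accept∈set)
final: {1,3,4,7}; accept 1 in set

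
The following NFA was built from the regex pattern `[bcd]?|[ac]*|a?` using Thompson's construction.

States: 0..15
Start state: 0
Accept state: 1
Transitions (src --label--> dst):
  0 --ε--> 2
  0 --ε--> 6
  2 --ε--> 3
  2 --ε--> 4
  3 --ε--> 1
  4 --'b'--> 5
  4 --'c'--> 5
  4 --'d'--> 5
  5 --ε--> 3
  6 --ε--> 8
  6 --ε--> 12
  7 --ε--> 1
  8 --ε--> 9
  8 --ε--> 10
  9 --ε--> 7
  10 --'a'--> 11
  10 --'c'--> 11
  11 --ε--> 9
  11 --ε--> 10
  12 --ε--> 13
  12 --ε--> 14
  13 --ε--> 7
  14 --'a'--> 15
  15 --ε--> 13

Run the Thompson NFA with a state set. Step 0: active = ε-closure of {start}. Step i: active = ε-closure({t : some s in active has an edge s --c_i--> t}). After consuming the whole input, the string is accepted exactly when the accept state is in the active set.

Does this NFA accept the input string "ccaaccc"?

Answer: ACCEPT

Steps:
start: ε-closure({0}) = {0,1,2,3,4,6,7,8,9,10,12,13,14}
'c' @ 1: {1,3,5,7,9,10,11}  ✓accept
'c' @ 2: {1,7,9,10,11}  ✓accept
'a' @ 3: {1,7,9,10,11}  ✓accept
'a' @ 4: {1,7,9,10,11}  ✓accept
'c' @ 5: {1,7,9,10,11}  ✓accept
'c' @ 6: {1,7,9,10,11}  ✓accept
'c' @ 7: {1,7,9,10,11}  ✓accept
final: {1,7,9,10,11}; accept 1 in set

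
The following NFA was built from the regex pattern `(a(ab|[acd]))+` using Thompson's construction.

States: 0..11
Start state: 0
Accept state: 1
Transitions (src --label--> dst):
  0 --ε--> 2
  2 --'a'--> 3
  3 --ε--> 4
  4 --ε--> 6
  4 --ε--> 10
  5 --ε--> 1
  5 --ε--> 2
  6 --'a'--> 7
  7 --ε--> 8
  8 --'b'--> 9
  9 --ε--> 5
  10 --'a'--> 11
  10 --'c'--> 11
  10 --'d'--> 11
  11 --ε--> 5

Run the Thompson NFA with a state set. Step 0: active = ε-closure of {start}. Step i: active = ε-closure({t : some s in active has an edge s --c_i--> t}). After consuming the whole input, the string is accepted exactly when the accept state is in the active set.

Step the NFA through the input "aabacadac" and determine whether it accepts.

start: ε-closure({0}) = {0,2}
'a' @ 1: {3,4,6,10}
'a' @ 2: {1,2,5,7,8,11}  [accepting]
'b' @ 3: {1,2,5,9}  [accepting]
'a' @ 4: {3,4,6,10}
'c' @ 5: {1,2,5,11}  [accepting]
'a' @ 6: {3,4,6,10}
'd' @ 7: {1,2,5,11}  [accepting]
'a' @ 8: {3,4,6,10}
'c' @ 9: {1,2,5,11}  [accepting]
end set {1,2,5,11} — state 1 in

Answer: ACCEPT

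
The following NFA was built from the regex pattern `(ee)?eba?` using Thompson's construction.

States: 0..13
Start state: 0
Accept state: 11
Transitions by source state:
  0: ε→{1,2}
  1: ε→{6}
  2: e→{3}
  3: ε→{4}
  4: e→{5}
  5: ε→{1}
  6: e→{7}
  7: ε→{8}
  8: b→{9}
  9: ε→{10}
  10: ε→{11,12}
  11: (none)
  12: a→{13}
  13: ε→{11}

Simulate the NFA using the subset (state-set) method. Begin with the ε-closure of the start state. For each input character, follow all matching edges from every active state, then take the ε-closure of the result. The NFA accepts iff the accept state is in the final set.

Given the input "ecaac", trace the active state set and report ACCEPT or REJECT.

Answer: REJECT

Derivation:
initial (ε-close {0}): {0,1,2,6}
'e' @ 1: {3,4,7,8}
'c' @ 2: {}  — no active states
rest 'aac' ignored (set empty)
final: {}; accept 11 not in set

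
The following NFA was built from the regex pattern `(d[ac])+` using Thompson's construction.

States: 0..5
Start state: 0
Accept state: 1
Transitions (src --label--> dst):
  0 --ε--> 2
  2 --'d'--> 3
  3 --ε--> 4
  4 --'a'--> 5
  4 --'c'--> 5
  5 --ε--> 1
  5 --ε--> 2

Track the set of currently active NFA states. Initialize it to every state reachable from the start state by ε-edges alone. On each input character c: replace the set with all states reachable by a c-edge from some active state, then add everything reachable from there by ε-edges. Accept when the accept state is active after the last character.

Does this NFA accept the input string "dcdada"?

Answer: ACCEPT

Trace:
start: ε-closure({0}) = {0,2}
'd' @ 1: {3,4}
'c' @ 2: {1,2,5}  [accepting]
'd' @ 3: {3,4}
'a' @ 4: {1,2,5}  [accepting]
'd' @ 5: {3,4}
'a' @ 6: {1,2,5}  [accepting]
end set {1,2,5} — state 1 in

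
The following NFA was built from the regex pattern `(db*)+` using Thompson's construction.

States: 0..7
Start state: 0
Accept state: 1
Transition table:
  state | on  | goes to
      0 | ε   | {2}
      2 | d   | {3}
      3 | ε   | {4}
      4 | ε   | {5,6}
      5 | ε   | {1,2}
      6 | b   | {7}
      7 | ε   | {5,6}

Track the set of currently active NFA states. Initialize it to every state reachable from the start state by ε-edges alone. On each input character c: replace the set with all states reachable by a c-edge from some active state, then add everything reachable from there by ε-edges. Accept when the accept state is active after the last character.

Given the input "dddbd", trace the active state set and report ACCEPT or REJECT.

S₀ = ε-closure({0}) = {0,2}
'd' @ 1: {1,2,3,4,5,6}  (accept∈set)
'd' @ 2: {1,2,3,4,5,6}  (accept∈set)
'd' @ 3: {1,2,3,4,5,6}  (accept∈set)
'b' @ 4: {1,2,5,6,7}  (accept∈set)
'd' @ 5: {1,2,3,4,5,6}  (accept∈set)
final: {1,2,3,4,5,6}; accept 1 in set

Answer: ACCEPT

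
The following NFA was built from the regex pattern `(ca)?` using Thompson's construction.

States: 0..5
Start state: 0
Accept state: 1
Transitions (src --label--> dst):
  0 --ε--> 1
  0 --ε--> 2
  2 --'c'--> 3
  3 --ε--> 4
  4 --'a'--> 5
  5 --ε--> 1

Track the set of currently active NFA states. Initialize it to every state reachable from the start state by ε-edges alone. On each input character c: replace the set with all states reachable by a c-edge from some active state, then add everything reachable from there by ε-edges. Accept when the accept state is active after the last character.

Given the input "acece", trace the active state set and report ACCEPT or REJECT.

start: ε-closure({0}) = {0,1,2}
'a' @ 1: {}  — state set empty
rest 'cece' ignored (set empty)
after full input: {}  (accept=1 not in)

Answer: REJECT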